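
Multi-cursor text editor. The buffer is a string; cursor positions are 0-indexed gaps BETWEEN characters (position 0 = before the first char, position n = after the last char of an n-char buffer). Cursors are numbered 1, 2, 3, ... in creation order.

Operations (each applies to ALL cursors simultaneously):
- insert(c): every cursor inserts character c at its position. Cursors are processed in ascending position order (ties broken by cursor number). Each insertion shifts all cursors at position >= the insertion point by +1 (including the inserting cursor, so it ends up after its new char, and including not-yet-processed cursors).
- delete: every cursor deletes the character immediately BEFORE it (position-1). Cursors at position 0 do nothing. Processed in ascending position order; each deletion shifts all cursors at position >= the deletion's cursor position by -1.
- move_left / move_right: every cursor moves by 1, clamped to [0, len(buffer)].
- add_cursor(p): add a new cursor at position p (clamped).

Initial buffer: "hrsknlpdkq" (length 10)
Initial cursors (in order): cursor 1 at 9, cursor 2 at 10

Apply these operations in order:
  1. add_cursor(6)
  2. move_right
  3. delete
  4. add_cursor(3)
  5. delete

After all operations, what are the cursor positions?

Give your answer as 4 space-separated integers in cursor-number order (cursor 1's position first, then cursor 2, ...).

Answer: 3 3 3 2

Derivation:
After op 1 (add_cursor(6)): buffer="hrsknlpdkq" (len 10), cursors c3@6 c1@9 c2@10, authorship ..........
After op 2 (move_right): buffer="hrsknlpdkq" (len 10), cursors c3@7 c1@10 c2@10, authorship ..........
After op 3 (delete): buffer="hrsknld" (len 7), cursors c3@6 c1@7 c2@7, authorship .......
After op 4 (add_cursor(3)): buffer="hrsknld" (len 7), cursors c4@3 c3@6 c1@7 c2@7, authorship .......
After op 5 (delete): buffer="hrk" (len 3), cursors c4@2 c1@3 c2@3 c3@3, authorship ...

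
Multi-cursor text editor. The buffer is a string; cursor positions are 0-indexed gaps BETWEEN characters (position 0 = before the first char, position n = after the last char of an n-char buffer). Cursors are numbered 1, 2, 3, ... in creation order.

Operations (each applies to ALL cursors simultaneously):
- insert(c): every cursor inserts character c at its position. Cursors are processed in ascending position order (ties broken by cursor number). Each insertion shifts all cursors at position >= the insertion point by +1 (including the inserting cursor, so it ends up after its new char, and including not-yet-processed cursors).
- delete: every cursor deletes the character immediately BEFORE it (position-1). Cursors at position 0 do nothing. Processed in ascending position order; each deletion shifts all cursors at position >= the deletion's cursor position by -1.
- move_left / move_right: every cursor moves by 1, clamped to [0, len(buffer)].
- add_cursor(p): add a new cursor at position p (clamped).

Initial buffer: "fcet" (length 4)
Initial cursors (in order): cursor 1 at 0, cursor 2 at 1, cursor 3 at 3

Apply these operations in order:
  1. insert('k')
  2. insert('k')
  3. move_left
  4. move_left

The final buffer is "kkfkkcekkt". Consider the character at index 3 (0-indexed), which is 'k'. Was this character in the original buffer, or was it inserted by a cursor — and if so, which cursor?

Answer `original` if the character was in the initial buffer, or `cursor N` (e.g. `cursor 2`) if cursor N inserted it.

Answer: cursor 2

Derivation:
After op 1 (insert('k')): buffer="kfkcekt" (len 7), cursors c1@1 c2@3 c3@6, authorship 1.2..3.
After op 2 (insert('k')): buffer="kkfkkcekkt" (len 10), cursors c1@2 c2@5 c3@9, authorship 11.22..33.
After op 3 (move_left): buffer="kkfkkcekkt" (len 10), cursors c1@1 c2@4 c3@8, authorship 11.22..33.
After op 4 (move_left): buffer="kkfkkcekkt" (len 10), cursors c1@0 c2@3 c3@7, authorship 11.22..33.
Authorship (.=original, N=cursor N): 1 1 . 2 2 . . 3 3 .
Index 3: author = 2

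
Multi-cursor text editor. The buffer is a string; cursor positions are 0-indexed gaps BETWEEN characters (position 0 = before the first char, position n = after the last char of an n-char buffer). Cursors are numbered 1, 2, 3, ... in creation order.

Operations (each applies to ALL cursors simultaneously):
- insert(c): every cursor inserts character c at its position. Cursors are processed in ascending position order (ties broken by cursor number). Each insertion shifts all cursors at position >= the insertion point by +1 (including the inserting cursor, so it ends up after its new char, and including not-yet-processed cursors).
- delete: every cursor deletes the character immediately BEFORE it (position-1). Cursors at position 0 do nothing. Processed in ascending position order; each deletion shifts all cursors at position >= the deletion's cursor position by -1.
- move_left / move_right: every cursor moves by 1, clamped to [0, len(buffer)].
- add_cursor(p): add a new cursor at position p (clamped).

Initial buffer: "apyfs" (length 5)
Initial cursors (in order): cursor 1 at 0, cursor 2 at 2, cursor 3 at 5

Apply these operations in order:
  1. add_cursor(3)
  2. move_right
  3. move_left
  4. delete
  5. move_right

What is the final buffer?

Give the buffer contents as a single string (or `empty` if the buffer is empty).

Answer: as

Derivation:
After op 1 (add_cursor(3)): buffer="apyfs" (len 5), cursors c1@0 c2@2 c4@3 c3@5, authorship .....
After op 2 (move_right): buffer="apyfs" (len 5), cursors c1@1 c2@3 c4@4 c3@5, authorship .....
After op 3 (move_left): buffer="apyfs" (len 5), cursors c1@0 c2@2 c4@3 c3@4, authorship .....
After op 4 (delete): buffer="as" (len 2), cursors c1@0 c2@1 c3@1 c4@1, authorship ..
After op 5 (move_right): buffer="as" (len 2), cursors c1@1 c2@2 c3@2 c4@2, authorship ..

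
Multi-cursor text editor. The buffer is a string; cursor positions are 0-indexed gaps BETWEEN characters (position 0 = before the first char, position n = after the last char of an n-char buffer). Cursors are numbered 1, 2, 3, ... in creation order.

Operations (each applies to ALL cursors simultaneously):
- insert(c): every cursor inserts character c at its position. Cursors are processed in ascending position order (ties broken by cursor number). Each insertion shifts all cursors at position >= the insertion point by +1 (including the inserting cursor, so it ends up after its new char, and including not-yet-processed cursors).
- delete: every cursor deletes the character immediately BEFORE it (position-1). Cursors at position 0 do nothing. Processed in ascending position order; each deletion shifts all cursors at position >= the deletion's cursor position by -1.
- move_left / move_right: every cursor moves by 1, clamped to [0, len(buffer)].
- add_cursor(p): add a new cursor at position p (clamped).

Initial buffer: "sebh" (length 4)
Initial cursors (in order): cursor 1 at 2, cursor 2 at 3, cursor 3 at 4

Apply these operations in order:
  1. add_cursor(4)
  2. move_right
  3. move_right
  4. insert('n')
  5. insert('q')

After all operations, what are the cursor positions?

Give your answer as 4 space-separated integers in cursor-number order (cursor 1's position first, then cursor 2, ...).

After op 1 (add_cursor(4)): buffer="sebh" (len 4), cursors c1@2 c2@3 c3@4 c4@4, authorship ....
After op 2 (move_right): buffer="sebh" (len 4), cursors c1@3 c2@4 c3@4 c4@4, authorship ....
After op 3 (move_right): buffer="sebh" (len 4), cursors c1@4 c2@4 c3@4 c4@4, authorship ....
After op 4 (insert('n')): buffer="sebhnnnn" (len 8), cursors c1@8 c2@8 c3@8 c4@8, authorship ....1234
After op 5 (insert('q')): buffer="sebhnnnnqqqq" (len 12), cursors c1@12 c2@12 c3@12 c4@12, authorship ....12341234

Answer: 12 12 12 12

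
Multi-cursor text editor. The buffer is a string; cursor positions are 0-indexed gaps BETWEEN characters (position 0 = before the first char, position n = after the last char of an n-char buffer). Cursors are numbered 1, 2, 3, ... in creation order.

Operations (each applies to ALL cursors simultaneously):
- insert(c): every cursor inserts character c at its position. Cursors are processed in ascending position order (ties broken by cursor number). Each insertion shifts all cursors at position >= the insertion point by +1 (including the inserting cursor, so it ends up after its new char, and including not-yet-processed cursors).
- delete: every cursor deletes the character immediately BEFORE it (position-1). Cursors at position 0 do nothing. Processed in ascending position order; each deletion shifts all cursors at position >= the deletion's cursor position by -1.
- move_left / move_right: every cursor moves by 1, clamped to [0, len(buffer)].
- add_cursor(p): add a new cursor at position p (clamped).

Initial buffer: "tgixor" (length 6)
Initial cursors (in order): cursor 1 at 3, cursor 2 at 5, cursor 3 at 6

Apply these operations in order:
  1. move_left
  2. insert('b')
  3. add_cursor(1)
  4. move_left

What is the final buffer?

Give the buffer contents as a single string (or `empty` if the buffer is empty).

After op 1 (move_left): buffer="tgixor" (len 6), cursors c1@2 c2@4 c3@5, authorship ......
After op 2 (insert('b')): buffer="tgbixbobr" (len 9), cursors c1@3 c2@6 c3@8, authorship ..1..2.3.
After op 3 (add_cursor(1)): buffer="tgbixbobr" (len 9), cursors c4@1 c1@3 c2@6 c3@8, authorship ..1..2.3.
After op 4 (move_left): buffer="tgbixbobr" (len 9), cursors c4@0 c1@2 c2@5 c3@7, authorship ..1..2.3.

Answer: tgbixbobr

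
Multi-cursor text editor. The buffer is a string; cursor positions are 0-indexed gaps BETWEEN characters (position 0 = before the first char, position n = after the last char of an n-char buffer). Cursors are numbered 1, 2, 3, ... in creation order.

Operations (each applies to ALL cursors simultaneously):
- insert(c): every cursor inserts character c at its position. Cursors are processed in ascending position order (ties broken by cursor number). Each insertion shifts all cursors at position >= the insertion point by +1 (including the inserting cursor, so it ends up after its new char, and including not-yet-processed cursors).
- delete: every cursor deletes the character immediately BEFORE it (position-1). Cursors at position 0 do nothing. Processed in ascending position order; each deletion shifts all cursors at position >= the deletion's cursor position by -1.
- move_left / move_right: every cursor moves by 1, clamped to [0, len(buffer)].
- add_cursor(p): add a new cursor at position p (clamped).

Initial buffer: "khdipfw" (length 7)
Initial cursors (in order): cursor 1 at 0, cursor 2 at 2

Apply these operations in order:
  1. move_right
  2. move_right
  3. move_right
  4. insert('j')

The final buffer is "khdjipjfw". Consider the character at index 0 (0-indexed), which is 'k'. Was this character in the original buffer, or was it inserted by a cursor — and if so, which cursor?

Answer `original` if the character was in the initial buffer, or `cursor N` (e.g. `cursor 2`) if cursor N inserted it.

Answer: original

Derivation:
After op 1 (move_right): buffer="khdipfw" (len 7), cursors c1@1 c2@3, authorship .......
After op 2 (move_right): buffer="khdipfw" (len 7), cursors c1@2 c2@4, authorship .......
After op 3 (move_right): buffer="khdipfw" (len 7), cursors c1@3 c2@5, authorship .......
After op 4 (insert('j')): buffer="khdjipjfw" (len 9), cursors c1@4 c2@7, authorship ...1..2..
Authorship (.=original, N=cursor N): . . . 1 . . 2 . .
Index 0: author = original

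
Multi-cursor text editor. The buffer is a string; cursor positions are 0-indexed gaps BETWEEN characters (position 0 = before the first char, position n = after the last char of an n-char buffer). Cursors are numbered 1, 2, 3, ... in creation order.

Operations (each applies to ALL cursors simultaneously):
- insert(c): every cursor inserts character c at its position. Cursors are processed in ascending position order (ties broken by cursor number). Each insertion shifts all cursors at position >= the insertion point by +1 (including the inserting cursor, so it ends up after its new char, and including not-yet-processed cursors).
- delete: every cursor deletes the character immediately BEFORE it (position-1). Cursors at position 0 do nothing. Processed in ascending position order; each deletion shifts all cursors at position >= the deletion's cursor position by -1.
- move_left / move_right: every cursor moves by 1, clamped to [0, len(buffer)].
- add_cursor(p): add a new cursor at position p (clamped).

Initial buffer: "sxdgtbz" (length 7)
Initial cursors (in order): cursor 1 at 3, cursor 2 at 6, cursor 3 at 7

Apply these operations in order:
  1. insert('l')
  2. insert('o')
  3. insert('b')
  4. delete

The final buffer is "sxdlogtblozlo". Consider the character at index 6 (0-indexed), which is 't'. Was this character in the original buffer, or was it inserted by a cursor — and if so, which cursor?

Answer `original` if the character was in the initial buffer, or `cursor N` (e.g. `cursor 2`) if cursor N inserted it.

After op 1 (insert('l')): buffer="sxdlgtblzl" (len 10), cursors c1@4 c2@8 c3@10, authorship ...1...2.3
After op 2 (insert('o')): buffer="sxdlogtblozlo" (len 13), cursors c1@5 c2@10 c3@13, authorship ...11...22.33
After op 3 (insert('b')): buffer="sxdlobgtblobzlob" (len 16), cursors c1@6 c2@12 c3@16, authorship ...111...222.333
After op 4 (delete): buffer="sxdlogtblozlo" (len 13), cursors c1@5 c2@10 c3@13, authorship ...11...22.33
Authorship (.=original, N=cursor N): . . . 1 1 . . . 2 2 . 3 3
Index 6: author = original

Answer: original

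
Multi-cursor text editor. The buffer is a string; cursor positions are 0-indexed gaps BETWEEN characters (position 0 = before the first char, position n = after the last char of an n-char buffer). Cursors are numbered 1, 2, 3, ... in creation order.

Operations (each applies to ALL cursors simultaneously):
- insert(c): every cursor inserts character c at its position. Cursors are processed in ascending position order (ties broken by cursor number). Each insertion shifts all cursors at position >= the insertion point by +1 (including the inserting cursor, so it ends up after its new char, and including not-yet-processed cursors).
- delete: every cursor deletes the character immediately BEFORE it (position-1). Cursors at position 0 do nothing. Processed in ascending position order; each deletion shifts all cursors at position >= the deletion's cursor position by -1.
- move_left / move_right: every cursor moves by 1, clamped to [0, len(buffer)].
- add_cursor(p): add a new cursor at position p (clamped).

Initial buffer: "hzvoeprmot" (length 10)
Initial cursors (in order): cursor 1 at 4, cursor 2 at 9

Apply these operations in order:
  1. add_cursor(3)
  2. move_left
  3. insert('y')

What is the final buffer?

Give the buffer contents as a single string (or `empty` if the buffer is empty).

After op 1 (add_cursor(3)): buffer="hzvoeprmot" (len 10), cursors c3@3 c1@4 c2@9, authorship ..........
After op 2 (move_left): buffer="hzvoeprmot" (len 10), cursors c3@2 c1@3 c2@8, authorship ..........
After op 3 (insert('y')): buffer="hzyvyoeprmyot" (len 13), cursors c3@3 c1@5 c2@11, authorship ..3.1.....2..

Answer: hzyvyoeprmyot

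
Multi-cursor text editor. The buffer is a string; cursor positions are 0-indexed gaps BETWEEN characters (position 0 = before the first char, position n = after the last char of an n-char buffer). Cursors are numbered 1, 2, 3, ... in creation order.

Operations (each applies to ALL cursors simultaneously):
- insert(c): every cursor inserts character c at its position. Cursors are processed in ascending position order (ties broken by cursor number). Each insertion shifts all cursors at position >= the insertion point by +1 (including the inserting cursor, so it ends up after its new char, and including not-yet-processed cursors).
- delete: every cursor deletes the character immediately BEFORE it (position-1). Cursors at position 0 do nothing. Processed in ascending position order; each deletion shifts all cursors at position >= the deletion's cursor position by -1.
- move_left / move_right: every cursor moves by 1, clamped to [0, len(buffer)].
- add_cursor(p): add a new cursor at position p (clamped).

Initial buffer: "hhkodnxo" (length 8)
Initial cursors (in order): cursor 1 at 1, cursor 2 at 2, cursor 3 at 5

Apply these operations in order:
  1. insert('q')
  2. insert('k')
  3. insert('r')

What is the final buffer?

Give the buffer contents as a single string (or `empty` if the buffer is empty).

Answer: hqkrhqkrkodqkrnxo

Derivation:
After op 1 (insert('q')): buffer="hqhqkodqnxo" (len 11), cursors c1@2 c2@4 c3@8, authorship .1.2...3...
After op 2 (insert('k')): buffer="hqkhqkkodqknxo" (len 14), cursors c1@3 c2@6 c3@11, authorship .11.22...33...
After op 3 (insert('r')): buffer="hqkrhqkrkodqkrnxo" (len 17), cursors c1@4 c2@8 c3@14, authorship .111.222...333...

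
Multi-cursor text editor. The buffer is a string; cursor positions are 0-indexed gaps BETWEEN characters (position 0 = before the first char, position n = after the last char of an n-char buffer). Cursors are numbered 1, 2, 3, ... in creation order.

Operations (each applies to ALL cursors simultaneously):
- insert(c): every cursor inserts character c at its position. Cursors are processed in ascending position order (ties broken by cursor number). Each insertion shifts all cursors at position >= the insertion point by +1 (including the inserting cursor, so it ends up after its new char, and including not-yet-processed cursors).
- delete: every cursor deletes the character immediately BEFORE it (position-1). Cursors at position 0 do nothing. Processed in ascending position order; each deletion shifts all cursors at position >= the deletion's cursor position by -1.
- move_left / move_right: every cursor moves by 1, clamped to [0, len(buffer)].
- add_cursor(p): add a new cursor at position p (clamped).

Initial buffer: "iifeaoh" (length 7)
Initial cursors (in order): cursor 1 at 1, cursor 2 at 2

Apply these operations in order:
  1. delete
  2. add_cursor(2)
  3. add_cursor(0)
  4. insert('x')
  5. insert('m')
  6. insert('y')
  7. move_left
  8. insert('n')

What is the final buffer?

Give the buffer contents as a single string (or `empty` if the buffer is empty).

Answer: xxxmmmyynnnyfexmnyaoh

Derivation:
After op 1 (delete): buffer="feaoh" (len 5), cursors c1@0 c2@0, authorship .....
After op 2 (add_cursor(2)): buffer="feaoh" (len 5), cursors c1@0 c2@0 c3@2, authorship .....
After op 3 (add_cursor(0)): buffer="feaoh" (len 5), cursors c1@0 c2@0 c4@0 c3@2, authorship .....
After op 4 (insert('x')): buffer="xxxfexaoh" (len 9), cursors c1@3 c2@3 c4@3 c3@6, authorship 124..3...
After op 5 (insert('m')): buffer="xxxmmmfexmaoh" (len 13), cursors c1@6 c2@6 c4@6 c3@10, authorship 124124..33...
After op 6 (insert('y')): buffer="xxxmmmyyyfexmyaoh" (len 17), cursors c1@9 c2@9 c4@9 c3@14, authorship 124124124..333...
After op 7 (move_left): buffer="xxxmmmyyyfexmyaoh" (len 17), cursors c1@8 c2@8 c4@8 c3@13, authorship 124124124..333...
After op 8 (insert('n')): buffer="xxxmmmyynnnyfexmnyaoh" (len 21), cursors c1@11 c2@11 c4@11 c3@17, authorship 124124121244..3333...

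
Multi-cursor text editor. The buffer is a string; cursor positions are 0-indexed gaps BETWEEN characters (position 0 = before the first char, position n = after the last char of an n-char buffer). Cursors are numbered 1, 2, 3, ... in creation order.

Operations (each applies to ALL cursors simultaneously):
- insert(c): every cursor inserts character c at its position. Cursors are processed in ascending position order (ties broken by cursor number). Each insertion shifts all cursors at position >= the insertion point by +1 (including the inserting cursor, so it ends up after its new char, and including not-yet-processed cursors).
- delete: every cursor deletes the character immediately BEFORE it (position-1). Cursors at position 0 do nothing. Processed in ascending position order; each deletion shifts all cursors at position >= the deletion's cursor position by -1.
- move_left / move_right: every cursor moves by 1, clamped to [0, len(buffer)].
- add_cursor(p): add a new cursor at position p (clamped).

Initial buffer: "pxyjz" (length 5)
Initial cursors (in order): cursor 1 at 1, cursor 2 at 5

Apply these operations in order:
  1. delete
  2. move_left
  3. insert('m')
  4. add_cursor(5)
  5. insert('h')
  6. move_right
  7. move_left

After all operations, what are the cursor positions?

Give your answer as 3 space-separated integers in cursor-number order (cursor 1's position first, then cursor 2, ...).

After op 1 (delete): buffer="xyj" (len 3), cursors c1@0 c2@3, authorship ...
After op 2 (move_left): buffer="xyj" (len 3), cursors c1@0 c2@2, authorship ...
After op 3 (insert('m')): buffer="mxymj" (len 5), cursors c1@1 c2@4, authorship 1..2.
After op 4 (add_cursor(5)): buffer="mxymj" (len 5), cursors c1@1 c2@4 c3@5, authorship 1..2.
After op 5 (insert('h')): buffer="mhxymhjh" (len 8), cursors c1@2 c2@6 c3@8, authorship 11..22.3
After op 6 (move_right): buffer="mhxymhjh" (len 8), cursors c1@3 c2@7 c3@8, authorship 11..22.3
After op 7 (move_left): buffer="mhxymhjh" (len 8), cursors c1@2 c2@6 c3@7, authorship 11..22.3

Answer: 2 6 7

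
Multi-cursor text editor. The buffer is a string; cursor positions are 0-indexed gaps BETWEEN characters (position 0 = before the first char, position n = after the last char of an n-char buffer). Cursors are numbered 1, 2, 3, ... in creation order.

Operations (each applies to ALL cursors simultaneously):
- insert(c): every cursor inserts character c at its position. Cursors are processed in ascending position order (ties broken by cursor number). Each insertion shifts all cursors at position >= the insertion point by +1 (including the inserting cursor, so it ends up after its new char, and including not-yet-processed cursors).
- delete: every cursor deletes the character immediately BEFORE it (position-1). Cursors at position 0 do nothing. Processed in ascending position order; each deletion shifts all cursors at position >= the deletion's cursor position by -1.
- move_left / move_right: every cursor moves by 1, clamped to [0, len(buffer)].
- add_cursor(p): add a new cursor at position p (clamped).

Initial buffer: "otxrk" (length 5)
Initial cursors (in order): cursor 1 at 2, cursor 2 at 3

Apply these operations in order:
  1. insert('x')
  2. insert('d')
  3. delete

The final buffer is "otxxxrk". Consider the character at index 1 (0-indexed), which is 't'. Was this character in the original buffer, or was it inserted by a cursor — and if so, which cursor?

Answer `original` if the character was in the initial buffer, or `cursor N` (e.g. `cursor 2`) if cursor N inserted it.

After op 1 (insert('x')): buffer="otxxxrk" (len 7), cursors c1@3 c2@5, authorship ..1.2..
After op 2 (insert('d')): buffer="otxdxxdrk" (len 9), cursors c1@4 c2@7, authorship ..11.22..
After op 3 (delete): buffer="otxxxrk" (len 7), cursors c1@3 c2@5, authorship ..1.2..
Authorship (.=original, N=cursor N): . . 1 . 2 . .
Index 1: author = original

Answer: original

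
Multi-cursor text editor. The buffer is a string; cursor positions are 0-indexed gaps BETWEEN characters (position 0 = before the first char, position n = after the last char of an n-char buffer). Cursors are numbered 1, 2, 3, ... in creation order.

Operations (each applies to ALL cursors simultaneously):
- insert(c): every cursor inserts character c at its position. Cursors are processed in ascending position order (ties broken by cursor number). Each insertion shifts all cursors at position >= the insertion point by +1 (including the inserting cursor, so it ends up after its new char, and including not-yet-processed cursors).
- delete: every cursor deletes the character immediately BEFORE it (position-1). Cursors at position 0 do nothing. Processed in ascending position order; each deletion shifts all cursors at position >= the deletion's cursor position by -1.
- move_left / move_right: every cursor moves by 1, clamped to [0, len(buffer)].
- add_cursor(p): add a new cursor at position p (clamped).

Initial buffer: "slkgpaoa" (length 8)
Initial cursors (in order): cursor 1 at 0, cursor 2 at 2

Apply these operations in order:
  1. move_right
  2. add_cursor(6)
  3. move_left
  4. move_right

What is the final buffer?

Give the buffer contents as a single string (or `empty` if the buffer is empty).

Answer: slkgpaoa

Derivation:
After op 1 (move_right): buffer="slkgpaoa" (len 8), cursors c1@1 c2@3, authorship ........
After op 2 (add_cursor(6)): buffer="slkgpaoa" (len 8), cursors c1@1 c2@3 c3@6, authorship ........
After op 3 (move_left): buffer="slkgpaoa" (len 8), cursors c1@0 c2@2 c3@5, authorship ........
After op 4 (move_right): buffer="slkgpaoa" (len 8), cursors c1@1 c2@3 c3@6, authorship ........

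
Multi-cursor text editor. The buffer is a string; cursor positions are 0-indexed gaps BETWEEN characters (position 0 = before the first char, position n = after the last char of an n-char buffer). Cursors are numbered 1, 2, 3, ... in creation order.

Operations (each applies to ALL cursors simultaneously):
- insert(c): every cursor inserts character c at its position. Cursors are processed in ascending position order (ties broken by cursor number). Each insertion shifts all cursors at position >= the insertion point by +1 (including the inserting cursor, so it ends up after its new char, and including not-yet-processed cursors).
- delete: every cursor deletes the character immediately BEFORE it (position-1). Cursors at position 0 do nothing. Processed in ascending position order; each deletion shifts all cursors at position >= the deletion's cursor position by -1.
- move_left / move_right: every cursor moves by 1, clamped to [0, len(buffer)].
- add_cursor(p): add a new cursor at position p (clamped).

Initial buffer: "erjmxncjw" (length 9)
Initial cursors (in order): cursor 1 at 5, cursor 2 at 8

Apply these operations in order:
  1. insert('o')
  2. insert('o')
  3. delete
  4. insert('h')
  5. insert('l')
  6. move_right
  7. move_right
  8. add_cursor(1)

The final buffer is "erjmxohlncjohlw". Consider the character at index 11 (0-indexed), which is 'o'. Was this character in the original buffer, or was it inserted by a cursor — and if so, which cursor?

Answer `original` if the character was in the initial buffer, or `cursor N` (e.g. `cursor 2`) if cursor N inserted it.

After op 1 (insert('o')): buffer="erjmxoncjow" (len 11), cursors c1@6 c2@10, authorship .....1...2.
After op 2 (insert('o')): buffer="erjmxooncjoow" (len 13), cursors c1@7 c2@12, authorship .....11...22.
After op 3 (delete): buffer="erjmxoncjow" (len 11), cursors c1@6 c2@10, authorship .....1...2.
After op 4 (insert('h')): buffer="erjmxohncjohw" (len 13), cursors c1@7 c2@12, authorship .....11...22.
After op 5 (insert('l')): buffer="erjmxohlncjohlw" (len 15), cursors c1@8 c2@14, authorship .....111...222.
After op 6 (move_right): buffer="erjmxohlncjohlw" (len 15), cursors c1@9 c2@15, authorship .....111...222.
After op 7 (move_right): buffer="erjmxohlncjohlw" (len 15), cursors c1@10 c2@15, authorship .....111...222.
After op 8 (add_cursor(1)): buffer="erjmxohlncjohlw" (len 15), cursors c3@1 c1@10 c2@15, authorship .....111...222.
Authorship (.=original, N=cursor N): . . . . . 1 1 1 . . . 2 2 2 .
Index 11: author = 2

Answer: cursor 2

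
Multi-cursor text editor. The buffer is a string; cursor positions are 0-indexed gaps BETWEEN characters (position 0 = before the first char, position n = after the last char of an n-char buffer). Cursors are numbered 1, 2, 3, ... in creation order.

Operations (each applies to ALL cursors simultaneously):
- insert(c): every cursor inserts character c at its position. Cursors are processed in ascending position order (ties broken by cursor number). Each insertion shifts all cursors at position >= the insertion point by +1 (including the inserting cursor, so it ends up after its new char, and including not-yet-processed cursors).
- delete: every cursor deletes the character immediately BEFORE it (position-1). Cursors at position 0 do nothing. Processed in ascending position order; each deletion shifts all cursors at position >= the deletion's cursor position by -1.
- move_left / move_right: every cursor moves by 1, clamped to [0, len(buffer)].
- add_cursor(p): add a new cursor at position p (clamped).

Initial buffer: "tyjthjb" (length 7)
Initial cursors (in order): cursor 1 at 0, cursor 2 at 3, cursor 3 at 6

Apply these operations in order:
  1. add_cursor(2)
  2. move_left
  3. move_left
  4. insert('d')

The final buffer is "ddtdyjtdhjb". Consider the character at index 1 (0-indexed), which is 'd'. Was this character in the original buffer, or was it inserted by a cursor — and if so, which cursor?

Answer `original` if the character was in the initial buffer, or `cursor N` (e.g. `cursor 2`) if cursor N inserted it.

After op 1 (add_cursor(2)): buffer="tyjthjb" (len 7), cursors c1@0 c4@2 c2@3 c3@6, authorship .......
After op 2 (move_left): buffer="tyjthjb" (len 7), cursors c1@0 c4@1 c2@2 c3@5, authorship .......
After op 3 (move_left): buffer="tyjthjb" (len 7), cursors c1@0 c4@0 c2@1 c3@4, authorship .......
After op 4 (insert('d')): buffer="ddtdyjtdhjb" (len 11), cursors c1@2 c4@2 c2@4 c3@8, authorship 14.2...3...
Authorship (.=original, N=cursor N): 1 4 . 2 . . . 3 . . .
Index 1: author = 4

Answer: cursor 4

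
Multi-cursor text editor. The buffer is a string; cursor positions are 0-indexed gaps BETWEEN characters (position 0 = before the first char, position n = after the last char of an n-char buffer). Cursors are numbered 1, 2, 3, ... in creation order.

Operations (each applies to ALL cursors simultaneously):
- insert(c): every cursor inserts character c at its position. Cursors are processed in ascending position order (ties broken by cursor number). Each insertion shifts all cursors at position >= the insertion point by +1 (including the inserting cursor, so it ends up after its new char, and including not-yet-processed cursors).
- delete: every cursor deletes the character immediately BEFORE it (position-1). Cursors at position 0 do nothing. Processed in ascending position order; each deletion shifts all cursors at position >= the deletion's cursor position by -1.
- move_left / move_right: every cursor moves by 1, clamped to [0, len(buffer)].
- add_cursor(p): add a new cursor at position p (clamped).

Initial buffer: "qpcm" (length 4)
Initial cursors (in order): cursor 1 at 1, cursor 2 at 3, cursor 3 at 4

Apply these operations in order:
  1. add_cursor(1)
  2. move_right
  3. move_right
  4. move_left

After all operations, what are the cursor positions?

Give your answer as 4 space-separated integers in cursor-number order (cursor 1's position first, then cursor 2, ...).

After op 1 (add_cursor(1)): buffer="qpcm" (len 4), cursors c1@1 c4@1 c2@3 c3@4, authorship ....
After op 2 (move_right): buffer="qpcm" (len 4), cursors c1@2 c4@2 c2@4 c3@4, authorship ....
After op 3 (move_right): buffer="qpcm" (len 4), cursors c1@3 c4@3 c2@4 c3@4, authorship ....
After op 4 (move_left): buffer="qpcm" (len 4), cursors c1@2 c4@2 c2@3 c3@3, authorship ....

Answer: 2 3 3 2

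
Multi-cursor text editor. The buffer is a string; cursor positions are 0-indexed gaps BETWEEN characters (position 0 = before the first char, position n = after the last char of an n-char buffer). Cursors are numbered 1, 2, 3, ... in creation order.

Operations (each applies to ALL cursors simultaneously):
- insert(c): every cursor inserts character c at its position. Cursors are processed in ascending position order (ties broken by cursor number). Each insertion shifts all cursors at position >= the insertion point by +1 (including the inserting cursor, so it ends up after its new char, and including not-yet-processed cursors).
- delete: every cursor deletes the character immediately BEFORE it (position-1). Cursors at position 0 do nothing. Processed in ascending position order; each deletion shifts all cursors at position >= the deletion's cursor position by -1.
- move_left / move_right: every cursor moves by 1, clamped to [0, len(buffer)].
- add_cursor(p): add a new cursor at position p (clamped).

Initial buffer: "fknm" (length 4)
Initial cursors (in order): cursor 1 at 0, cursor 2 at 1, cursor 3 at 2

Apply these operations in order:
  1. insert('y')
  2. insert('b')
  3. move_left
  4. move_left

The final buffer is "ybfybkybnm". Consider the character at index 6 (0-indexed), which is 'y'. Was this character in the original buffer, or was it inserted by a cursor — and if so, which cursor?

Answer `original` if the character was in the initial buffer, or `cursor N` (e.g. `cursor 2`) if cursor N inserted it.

Answer: cursor 3

Derivation:
After op 1 (insert('y')): buffer="yfykynm" (len 7), cursors c1@1 c2@3 c3@5, authorship 1.2.3..
After op 2 (insert('b')): buffer="ybfybkybnm" (len 10), cursors c1@2 c2@5 c3@8, authorship 11.22.33..
After op 3 (move_left): buffer="ybfybkybnm" (len 10), cursors c1@1 c2@4 c3@7, authorship 11.22.33..
After op 4 (move_left): buffer="ybfybkybnm" (len 10), cursors c1@0 c2@3 c3@6, authorship 11.22.33..
Authorship (.=original, N=cursor N): 1 1 . 2 2 . 3 3 . .
Index 6: author = 3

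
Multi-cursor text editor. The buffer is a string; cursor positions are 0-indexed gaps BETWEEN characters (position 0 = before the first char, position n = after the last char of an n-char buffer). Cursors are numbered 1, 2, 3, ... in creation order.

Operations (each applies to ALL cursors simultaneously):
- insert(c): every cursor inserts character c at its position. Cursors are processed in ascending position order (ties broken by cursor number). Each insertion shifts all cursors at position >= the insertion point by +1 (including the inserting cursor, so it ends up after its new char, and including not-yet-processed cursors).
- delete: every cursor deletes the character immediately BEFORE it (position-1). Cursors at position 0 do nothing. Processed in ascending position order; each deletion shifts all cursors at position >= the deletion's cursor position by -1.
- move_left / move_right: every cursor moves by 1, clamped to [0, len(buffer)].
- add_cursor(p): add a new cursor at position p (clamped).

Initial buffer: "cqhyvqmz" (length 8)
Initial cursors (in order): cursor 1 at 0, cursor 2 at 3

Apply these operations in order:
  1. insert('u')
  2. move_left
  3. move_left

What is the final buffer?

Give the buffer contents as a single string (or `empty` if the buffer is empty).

Answer: ucqhuyvqmz

Derivation:
After op 1 (insert('u')): buffer="ucqhuyvqmz" (len 10), cursors c1@1 c2@5, authorship 1...2.....
After op 2 (move_left): buffer="ucqhuyvqmz" (len 10), cursors c1@0 c2@4, authorship 1...2.....
After op 3 (move_left): buffer="ucqhuyvqmz" (len 10), cursors c1@0 c2@3, authorship 1...2.....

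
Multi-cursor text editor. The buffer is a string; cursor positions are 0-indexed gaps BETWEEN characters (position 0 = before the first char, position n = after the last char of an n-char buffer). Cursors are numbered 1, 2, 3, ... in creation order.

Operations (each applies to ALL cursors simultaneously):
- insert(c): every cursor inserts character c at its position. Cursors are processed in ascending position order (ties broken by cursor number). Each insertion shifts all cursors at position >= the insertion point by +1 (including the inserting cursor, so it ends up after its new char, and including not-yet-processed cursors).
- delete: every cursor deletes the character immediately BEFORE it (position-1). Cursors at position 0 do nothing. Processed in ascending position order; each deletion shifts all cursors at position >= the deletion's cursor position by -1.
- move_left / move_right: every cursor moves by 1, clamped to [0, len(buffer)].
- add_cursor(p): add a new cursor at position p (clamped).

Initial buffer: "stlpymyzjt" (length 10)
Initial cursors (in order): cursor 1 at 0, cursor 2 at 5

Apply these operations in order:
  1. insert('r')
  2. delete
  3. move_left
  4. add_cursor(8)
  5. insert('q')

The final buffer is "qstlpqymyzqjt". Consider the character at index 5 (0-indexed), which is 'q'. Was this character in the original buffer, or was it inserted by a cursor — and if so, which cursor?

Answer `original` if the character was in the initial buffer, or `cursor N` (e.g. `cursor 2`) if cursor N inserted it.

After op 1 (insert('r')): buffer="rstlpyrmyzjt" (len 12), cursors c1@1 c2@7, authorship 1.....2.....
After op 2 (delete): buffer="stlpymyzjt" (len 10), cursors c1@0 c2@5, authorship ..........
After op 3 (move_left): buffer="stlpymyzjt" (len 10), cursors c1@0 c2@4, authorship ..........
After op 4 (add_cursor(8)): buffer="stlpymyzjt" (len 10), cursors c1@0 c2@4 c3@8, authorship ..........
After op 5 (insert('q')): buffer="qstlpqymyzqjt" (len 13), cursors c1@1 c2@6 c3@11, authorship 1....2....3..
Authorship (.=original, N=cursor N): 1 . . . . 2 . . . . 3 . .
Index 5: author = 2

Answer: cursor 2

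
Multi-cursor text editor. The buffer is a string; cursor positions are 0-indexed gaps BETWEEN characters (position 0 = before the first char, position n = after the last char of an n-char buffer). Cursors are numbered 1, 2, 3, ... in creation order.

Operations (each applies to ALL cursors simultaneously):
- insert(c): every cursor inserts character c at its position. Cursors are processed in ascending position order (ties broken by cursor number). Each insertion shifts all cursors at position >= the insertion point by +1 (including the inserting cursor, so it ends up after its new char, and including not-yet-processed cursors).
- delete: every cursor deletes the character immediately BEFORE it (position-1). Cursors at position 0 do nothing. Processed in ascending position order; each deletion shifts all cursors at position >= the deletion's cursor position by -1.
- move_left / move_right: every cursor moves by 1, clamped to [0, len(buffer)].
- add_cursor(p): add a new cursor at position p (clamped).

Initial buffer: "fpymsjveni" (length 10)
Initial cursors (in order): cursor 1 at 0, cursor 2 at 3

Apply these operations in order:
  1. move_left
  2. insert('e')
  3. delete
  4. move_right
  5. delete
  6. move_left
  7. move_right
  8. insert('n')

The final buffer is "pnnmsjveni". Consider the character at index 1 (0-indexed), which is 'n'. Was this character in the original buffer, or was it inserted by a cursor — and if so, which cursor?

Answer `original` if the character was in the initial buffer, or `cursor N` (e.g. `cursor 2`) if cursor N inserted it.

After op 1 (move_left): buffer="fpymsjveni" (len 10), cursors c1@0 c2@2, authorship ..........
After op 2 (insert('e')): buffer="efpeymsjveni" (len 12), cursors c1@1 c2@4, authorship 1..2........
After op 3 (delete): buffer="fpymsjveni" (len 10), cursors c1@0 c2@2, authorship ..........
After op 4 (move_right): buffer="fpymsjveni" (len 10), cursors c1@1 c2@3, authorship ..........
After op 5 (delete): buffer="pmsjveni" (len 8), cursors c1@0 c2@1, authorship ........
After op 6 (move_left): buffer="pmsjveni" (len 8), cursors c1@0 c2@0, authorship ........
After op 7 (move_right): buffer="pmsjveni" (len 8), cursors c1@1 c2@1, authorship ........
After op 8 (insert('n')): buffer="pnnmsjveni" (len 10), cursors c1@3 c2@3, authorship .12.......
Authorship (.=original, N=cursor N): . 1 2 . . . . . . .
Index 1: author = 1

Answer: cursor 1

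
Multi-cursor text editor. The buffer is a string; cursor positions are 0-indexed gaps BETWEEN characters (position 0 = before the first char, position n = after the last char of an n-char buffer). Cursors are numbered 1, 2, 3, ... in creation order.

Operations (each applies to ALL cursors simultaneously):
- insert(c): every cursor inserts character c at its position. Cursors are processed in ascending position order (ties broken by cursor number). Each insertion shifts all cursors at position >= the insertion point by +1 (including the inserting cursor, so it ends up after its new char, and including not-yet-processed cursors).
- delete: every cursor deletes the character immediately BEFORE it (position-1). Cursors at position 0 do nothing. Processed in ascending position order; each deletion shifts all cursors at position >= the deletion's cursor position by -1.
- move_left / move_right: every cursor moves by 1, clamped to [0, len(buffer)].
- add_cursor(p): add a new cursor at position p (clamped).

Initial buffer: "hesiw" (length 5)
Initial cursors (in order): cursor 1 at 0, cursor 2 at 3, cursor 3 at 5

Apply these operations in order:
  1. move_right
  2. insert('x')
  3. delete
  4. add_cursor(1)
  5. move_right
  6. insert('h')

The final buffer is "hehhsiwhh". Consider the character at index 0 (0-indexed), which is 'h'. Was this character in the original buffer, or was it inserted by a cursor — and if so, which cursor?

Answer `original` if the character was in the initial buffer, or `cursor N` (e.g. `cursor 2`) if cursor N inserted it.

Answer: original

Derivation:
After op 1 (move_right): buffer="hesiw" (len 5), cursors c1@1 c2@4 c3@5, authorship .....
After op 2 (insert('x')): buffer="hxesixwx" (len 8), cursors c1@2 c2@6 c3@8, authorship .1...2.3
After op 3 (delete): buffer="hesiw" (len 5), cursors c1@1 c2@4 c3@5, authorship .....
After op 4 (add_cursor(1)): buffer="hesiw" (len 5), cursors c1@1 c4@1 c2@4 c3@5, authorship .....
After op 5 (move_right): buffer="hesiw" (len 5), cursors c1@2 c4@2 c2@5 c3@5, authorship .....
After op 6 (insert('h')): buffer="hehhsiwhh" (len 9), cursors c1@4 c4@4 c2@9 c3@9, authorship ..14...23
Authorship (.=original, N=cursor N): . . 1 4 . . . 2 3
Index 0: author = original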